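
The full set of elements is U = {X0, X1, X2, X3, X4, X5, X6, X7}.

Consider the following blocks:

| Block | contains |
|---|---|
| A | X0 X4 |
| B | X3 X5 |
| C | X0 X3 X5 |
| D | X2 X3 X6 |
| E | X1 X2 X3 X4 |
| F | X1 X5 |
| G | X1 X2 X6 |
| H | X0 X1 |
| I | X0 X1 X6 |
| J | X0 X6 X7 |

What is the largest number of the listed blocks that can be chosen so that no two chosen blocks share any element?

3

A, D, F are pairwise disjoint (A={X0,X4}; D={X2,X3,X6}; F={X1,X5}).
Every remaining block overlaps one of these, and no 4 of the listed blocks are pairwise disjoint, so 3 is the maximum.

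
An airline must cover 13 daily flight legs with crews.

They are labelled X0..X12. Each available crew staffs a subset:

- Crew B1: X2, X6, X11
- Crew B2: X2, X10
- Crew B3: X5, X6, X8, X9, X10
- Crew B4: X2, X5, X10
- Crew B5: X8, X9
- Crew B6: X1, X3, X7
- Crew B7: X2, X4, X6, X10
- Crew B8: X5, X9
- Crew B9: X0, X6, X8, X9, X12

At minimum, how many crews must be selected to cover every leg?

5

Take {B1, B4, B6, B7, B9}. Their union is {X0, X1, X2, X3, X4, X5, X6, X7, X8, X9, X10, X11, X12}, which is all 13 legs.
No 4 of the 9 crews cover everything (all 126 combinations miss at least one leg), so 5 is optimal.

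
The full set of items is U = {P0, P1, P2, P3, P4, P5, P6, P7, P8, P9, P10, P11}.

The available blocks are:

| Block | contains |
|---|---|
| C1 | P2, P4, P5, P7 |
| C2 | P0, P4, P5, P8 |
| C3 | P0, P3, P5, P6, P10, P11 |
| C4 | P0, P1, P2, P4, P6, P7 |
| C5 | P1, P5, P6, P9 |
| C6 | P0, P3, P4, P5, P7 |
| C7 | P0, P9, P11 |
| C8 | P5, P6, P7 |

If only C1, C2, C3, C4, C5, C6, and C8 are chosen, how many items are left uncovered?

0

Union of C1, C2, C3, C4, C5, C6, C8 = {P0, P1, P2, P3, P4, P5, P6, P7, P8, P9, P10, P11} — that's every item, so 0 are uncovered.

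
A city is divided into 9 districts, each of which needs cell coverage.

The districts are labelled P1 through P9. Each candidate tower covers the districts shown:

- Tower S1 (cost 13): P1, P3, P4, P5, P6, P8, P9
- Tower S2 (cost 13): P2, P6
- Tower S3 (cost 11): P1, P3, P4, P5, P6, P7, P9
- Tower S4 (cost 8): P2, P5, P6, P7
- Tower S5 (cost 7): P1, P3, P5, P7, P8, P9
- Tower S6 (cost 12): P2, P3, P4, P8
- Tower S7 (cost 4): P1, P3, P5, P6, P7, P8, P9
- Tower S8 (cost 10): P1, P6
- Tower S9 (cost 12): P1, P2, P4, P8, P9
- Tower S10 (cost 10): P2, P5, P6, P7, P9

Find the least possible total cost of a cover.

S7, S9 together cover every district (S7 ∪ S9 = {P1, P2, P3, P4, P5, P6, P7, P8, P9}); total cost 4 + 12 = 16.
No covering selection has total cost below 16.

16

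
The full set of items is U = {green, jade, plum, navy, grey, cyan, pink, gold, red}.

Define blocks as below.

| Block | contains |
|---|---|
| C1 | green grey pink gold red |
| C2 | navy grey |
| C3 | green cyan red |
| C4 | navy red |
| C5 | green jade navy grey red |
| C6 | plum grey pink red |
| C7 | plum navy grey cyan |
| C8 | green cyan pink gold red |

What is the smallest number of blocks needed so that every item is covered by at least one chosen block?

3

C1, C5, and C7 cover everything between them: the union {green, jade, plum, navy, grey, cyan, pink, gold, red} is all of U.
Only C5 contains jade, so C5 is forced; the remaining 4 items need at least 2 more blocks (each remaining block adds at most 3) — so at least 3 blocks are needed, and 3 is optimal.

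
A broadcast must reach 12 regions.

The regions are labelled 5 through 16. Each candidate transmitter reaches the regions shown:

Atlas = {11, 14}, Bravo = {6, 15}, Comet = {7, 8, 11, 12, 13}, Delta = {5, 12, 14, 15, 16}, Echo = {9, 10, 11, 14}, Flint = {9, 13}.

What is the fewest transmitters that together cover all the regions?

Take {Bravo, Comet, Delta, Echo}. Their union is {5, 6, 7, 8, 9, 10, 11, 12, 13, 14, 15, 16}, which is all 12 regions.
No 3 of the 6 transmitters cover everything (all 20 combinations miss at least one region), so 4 is optimal.

4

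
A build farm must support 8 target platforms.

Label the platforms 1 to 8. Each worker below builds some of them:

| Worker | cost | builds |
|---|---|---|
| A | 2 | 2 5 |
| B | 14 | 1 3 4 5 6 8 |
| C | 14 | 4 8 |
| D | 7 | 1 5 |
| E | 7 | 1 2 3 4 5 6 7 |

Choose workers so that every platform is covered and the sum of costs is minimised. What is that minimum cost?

C, E together cover every platform (C ∪ E = {1, 2, 3, 4, 5, 6, 7, 8}); total cost 14 + 7 = 21.
The greedy pick A, E, B costs 23; no covering selection beats 21.

21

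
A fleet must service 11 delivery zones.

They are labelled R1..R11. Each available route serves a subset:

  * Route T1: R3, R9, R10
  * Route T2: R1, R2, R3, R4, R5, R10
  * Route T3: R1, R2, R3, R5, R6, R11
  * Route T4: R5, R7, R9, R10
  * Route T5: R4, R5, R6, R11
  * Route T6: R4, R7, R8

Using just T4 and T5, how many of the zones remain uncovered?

4

Union of T4, T5 = {R4, R5, R6, R7, R9, R10, R11}.
Not covered: R1, R2, R3, R8 — 4 zones.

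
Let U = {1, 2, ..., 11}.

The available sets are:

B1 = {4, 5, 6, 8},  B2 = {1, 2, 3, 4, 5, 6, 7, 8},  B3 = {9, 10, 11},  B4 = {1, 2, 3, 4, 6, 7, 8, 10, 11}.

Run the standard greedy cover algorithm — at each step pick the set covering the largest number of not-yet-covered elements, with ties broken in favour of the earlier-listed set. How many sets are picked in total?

3

Greedy: pick B4 (covers 9 new) → pick B1 (covers 1 new) → pick B3 (covers 1 new). Total picks: 3.
(The true minimum cover uses only 2 sets, so greedy is not optimal here.)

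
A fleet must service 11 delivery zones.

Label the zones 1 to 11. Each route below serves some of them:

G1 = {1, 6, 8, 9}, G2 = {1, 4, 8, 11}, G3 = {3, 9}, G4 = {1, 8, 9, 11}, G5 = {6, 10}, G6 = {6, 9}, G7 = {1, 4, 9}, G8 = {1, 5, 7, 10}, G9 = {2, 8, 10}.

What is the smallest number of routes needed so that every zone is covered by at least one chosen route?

G2 and G3 and G5 and G8 and G9 together: G2 ∪ G3 ∪ G5 ∪ G8 ∪ G9 = {1, 2, 3, 4, 5, 6, 7, 8, 9, 10, 11} — every zone is covered.
No 4 of the 9 routes cover everything (all 126 combinations miss at least one zone), so 5 is optimal.

5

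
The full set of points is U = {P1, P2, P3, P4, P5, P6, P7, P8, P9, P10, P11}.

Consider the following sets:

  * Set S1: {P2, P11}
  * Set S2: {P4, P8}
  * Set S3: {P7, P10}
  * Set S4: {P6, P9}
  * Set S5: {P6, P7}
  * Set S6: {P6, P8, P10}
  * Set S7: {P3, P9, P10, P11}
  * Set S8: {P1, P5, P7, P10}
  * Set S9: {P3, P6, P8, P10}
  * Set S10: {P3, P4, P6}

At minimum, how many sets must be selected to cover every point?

5

S1, S6, S7, S8, and S10 cover everything between them: the union {P1, P2, P3, P4, P5, P6, P7, P8, P9, P10, P11} is all of U.
No 4 of the 10 sets cover everything (all 210 combinations miss at least one point), so 5 is optimal.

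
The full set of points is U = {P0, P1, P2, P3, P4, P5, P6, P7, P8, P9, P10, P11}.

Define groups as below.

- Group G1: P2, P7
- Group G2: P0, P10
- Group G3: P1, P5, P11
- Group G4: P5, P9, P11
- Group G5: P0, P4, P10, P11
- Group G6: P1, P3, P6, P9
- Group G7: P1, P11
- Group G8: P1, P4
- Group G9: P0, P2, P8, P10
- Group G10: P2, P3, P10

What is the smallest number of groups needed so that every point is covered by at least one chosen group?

5

G1, G4, G6, G8, and G9 cover everything between them: the union {P0, P1, P2, P3, P4, P5, P6, P7, P8, P9, P10, P11} is all of U.
No 4 of the 10 groups cover everything (all 210 combinations miss at least one point), so 5 is optimal.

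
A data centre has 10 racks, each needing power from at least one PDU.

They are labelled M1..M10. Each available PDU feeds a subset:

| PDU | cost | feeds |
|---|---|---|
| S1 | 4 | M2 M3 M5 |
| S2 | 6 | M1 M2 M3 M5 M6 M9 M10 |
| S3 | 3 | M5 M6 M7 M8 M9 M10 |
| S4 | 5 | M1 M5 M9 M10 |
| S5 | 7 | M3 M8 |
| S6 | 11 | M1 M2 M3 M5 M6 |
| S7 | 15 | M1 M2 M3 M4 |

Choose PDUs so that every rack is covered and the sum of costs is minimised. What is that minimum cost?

S3, S7 together cover every rack (S3 ∪ S7 = {M1, M2, M3, M4, M5, M6, M7, M8, M9, M10}); total cost 3 + 15 = 18.
The greedy pick S3, S1, S4, S7 costs 27; no covering selection beats 18.

18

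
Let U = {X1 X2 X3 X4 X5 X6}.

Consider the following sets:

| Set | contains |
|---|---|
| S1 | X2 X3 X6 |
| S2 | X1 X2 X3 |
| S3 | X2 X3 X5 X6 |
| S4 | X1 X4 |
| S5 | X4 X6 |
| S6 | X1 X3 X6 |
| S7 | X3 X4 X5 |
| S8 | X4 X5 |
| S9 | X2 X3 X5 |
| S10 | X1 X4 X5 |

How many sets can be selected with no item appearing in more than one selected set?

S6, S8 are pairwise disjoint (S6={X1,X3,X6}; S8={X4,X5}).
Every remaining set overlaps one of these, and no 3 of the listed sets are pairwise disjoint, so 2 is the maximum.

2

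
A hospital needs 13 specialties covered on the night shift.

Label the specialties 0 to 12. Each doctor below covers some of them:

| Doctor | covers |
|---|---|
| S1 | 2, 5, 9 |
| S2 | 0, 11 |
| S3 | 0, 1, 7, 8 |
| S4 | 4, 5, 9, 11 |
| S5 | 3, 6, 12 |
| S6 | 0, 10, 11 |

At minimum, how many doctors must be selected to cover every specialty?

S1 and S3 and S4 and S5 and S6 together: S1 ∪ S3 ∪ S4 ∪ S5 ∪ S6 = {0, 1, 2, 3, 4, 5, 6, 7, 8, 9, 10, 11, 12} — every specialty is covered.
Only S6 contains 10, so S6 is forced; the remaining 10 specialties need at least 4 more doctors (each remaining doctor adds at most 3) — so at least 5 doctors are needed, and 5 is optimal.

5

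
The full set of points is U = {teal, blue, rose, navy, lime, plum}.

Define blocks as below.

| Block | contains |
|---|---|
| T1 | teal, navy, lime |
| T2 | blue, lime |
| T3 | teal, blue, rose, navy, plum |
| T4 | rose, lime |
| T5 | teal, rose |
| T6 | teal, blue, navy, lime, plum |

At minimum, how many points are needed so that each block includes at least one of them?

H = {rose, lime} meets every block (each contains at least one member of H), and |H| = 2.
The blocks T2, T5 are pairwise disjoint, so any hitting set needs a separate point for each — at least 2. Hence 2 is optimal.

2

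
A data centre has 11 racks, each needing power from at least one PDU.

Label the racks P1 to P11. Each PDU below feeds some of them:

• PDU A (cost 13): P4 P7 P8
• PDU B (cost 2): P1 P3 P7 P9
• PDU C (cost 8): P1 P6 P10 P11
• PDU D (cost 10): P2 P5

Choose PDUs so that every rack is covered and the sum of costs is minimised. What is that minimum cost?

A, B, C, D together cover every rack (A ∪ B ∪ C ∪ D = {P1, P2, P3, P4, P5, P6, P7, P8, P9, P10, P11}); total cost 13 + 2 + 8 + 10 = 33.
No covering selection has total cost below 33.

33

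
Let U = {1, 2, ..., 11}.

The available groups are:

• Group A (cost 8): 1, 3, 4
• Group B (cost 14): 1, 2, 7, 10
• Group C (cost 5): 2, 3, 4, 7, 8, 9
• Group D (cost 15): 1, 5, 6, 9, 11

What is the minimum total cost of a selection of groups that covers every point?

B, C, D together cover every point (B ∪ C ∪ D = {1, 2, 3, 4, 5, 6, 7, 8, 9, 10, 11}); total cost 14 + 5 + 15 = 34.
No covering selection has total cost below 34.

34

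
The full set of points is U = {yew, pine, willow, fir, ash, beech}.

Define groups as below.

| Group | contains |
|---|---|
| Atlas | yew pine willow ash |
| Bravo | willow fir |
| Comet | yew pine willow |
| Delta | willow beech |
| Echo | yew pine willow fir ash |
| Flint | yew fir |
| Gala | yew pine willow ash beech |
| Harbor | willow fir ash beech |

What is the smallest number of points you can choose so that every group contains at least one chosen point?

The 2 points {willow, fir} hit every group.
The groups Delta, Flint are pairwise disjoint, so any hitting set needs a separate point for each — at least 2. Hence 2 is optimal.

2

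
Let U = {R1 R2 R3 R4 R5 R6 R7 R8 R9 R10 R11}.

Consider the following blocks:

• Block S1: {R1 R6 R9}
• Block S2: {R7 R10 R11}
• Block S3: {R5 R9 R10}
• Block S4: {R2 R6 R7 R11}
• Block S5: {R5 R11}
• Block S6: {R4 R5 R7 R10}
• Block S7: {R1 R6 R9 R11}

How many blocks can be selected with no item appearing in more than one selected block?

S1, S6 are pairwise disjoint (S1={R1,R6,R9}; S6={R4,R5,R7,R10}).
Every remaining block overlaps one of these, and no 3 of the listed blocks are pairwise disjoint, so 2 is the maximum.

2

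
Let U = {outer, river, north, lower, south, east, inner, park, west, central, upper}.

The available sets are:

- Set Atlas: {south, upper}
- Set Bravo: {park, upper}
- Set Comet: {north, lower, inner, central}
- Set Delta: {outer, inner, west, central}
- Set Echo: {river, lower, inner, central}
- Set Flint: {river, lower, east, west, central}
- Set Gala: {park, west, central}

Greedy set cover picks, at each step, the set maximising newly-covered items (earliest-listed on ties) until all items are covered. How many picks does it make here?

Greedy: pick Flint (covers 5 new) → pick Atlas (covers 2 new) → pick Comet (covers 2 new) → pick Bravo (covers 1 new) → pick Delta (covers 1 new). Total picks: 5.

5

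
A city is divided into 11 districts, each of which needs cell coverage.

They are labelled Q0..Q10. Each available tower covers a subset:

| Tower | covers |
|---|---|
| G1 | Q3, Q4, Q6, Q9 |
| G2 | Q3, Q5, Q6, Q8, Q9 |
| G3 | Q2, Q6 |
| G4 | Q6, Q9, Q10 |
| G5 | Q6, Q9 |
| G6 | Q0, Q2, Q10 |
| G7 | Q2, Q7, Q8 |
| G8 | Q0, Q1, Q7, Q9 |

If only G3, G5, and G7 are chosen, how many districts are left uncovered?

Union of G3, G5, G7 = {Q2, Q6, Q7, Q8, Q9}.
Not covered: Q0, Q1, Q3, Q4, Q5, Q10 — 6 districts.

6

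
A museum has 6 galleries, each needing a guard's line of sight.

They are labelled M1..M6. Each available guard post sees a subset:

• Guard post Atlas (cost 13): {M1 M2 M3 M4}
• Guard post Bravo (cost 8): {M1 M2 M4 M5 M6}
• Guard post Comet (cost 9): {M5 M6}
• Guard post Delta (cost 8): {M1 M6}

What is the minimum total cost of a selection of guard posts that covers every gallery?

21

Atlas, Bravo together cover every gallery (Atlas ∪ Bravo = {M1, M2, M3, M4, M5, M6}); total cost 13 + 8 = 21.
No covering selection has total cost below 21.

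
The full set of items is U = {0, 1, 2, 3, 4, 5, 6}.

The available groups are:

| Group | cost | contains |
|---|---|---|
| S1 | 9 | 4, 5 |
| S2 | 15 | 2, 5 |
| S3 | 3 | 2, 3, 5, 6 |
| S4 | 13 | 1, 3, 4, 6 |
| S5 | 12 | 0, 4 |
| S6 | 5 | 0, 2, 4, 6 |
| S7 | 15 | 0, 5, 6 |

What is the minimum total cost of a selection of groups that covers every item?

21

S3, S4, S6 together cover every item (S3 ∪ S4 ∪ S6 = {0, 1, 2, 3, 4, 5, 6}); total cost 3 + 13 + 5 = 21.
No covering selection has total cost below 21.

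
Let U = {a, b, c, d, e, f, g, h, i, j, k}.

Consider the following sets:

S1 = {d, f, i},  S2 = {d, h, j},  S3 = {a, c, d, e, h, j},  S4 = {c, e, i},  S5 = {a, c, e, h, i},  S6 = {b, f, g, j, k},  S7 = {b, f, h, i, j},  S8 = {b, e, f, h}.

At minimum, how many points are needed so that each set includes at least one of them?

3

T = {b, d, i} meets every set (each contains at least one member of T), and |T| = 3.
No choice of 2 points meets every set, so 3 is the minimum.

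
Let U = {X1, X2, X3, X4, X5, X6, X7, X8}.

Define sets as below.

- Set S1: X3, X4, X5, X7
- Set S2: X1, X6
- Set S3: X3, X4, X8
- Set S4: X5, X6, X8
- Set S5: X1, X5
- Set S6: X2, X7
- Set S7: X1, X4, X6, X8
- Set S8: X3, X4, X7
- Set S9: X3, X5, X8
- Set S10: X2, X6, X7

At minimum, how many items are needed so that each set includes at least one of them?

3

Take H = {X1, X7, X8}. Each listed set contains at least one of these, so H is a hitting set of size 3.
The sets S2, S6, S9 are pairwise disjoint, so any hitting set needs a separate item for each — at least 3. Hence 3 is optimal.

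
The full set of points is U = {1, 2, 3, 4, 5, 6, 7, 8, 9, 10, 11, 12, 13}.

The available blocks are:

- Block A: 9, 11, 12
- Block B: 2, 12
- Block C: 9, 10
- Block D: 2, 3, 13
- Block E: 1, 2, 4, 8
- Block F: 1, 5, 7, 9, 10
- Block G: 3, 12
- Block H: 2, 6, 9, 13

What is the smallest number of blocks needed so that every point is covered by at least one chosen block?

A and E and F and G and H together: A ∪ E ∪ F ∪ G ∪ H = {1, 2, 3, 4, 5, 6, 7, 8, 9, 10, 11, 12, 13} — every point is covered.
No 4 of the 8 blocks cover everything (all 70 combinations miss at least one point), so 5 is optimal.

5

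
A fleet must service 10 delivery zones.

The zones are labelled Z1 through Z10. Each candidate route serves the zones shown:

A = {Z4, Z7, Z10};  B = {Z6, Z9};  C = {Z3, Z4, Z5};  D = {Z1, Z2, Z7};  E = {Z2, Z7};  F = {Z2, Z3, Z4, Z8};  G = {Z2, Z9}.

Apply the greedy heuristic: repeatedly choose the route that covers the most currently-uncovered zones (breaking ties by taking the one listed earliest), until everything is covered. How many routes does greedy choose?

Greedy: pick F (covers 4 new) → pick A (covers 2 new) → pick B (covers 2 new) → pick C (covers 1 new) → pick D (covers 1 new). Total picks: 5.

5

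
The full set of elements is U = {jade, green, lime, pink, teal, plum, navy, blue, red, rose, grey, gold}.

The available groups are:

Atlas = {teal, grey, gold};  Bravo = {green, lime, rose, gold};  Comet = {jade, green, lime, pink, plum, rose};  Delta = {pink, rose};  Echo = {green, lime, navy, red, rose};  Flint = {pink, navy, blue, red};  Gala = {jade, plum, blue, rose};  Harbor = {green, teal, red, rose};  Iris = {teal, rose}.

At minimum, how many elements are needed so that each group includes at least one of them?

3

The 3 elements {teal, blue, rose} hit every group.
No choice of 2 elements meets every group, so 3 is the minimum.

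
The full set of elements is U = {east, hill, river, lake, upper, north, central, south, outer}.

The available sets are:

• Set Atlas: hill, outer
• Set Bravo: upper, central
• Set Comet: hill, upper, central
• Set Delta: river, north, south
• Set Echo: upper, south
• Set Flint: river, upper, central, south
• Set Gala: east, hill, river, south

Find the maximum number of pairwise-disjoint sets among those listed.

Atlas, Bravo, Delta are pairwise disjoint (Atlas={hill,outer}; Bravo={upper,central}; Delta={river,north,south}).
Every remaining set overlaps one of these, and no 4 of the listed sets are pairwise disjoint, so 3 is the maximum.

3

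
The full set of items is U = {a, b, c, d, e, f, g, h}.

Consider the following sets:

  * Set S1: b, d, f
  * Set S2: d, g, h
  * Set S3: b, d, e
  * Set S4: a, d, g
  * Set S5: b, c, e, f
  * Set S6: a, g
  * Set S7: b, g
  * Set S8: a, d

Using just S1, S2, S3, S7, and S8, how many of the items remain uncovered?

1

Union of S1, S2, S3, S7, S8 = {a, b, d, e, f, g, h}.
Not covered: c — 1 item.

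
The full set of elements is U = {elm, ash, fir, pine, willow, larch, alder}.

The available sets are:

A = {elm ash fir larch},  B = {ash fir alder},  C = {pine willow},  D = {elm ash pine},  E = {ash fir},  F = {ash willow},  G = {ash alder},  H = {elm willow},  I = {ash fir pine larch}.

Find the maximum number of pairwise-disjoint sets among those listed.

B, H are pairwise disjoint (B={ash,fir,alder}; H={elm,willow}).
Every remaining set overlaps one of these, and no 3 of the listed sets are pairwise disjoint, so 2 is the maximum.

2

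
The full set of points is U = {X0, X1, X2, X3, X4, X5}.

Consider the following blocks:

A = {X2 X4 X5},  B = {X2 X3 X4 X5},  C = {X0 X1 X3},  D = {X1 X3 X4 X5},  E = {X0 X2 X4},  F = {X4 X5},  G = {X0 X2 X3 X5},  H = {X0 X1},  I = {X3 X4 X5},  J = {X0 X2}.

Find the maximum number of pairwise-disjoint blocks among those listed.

2

A, H are pairwise disjoint (A={X2,X4,X5}; H={X0,X1}).
Every remaining block overlaps one of these, and no 3 of the listed blocks are pairwise disjoint, so 2 is the maximum.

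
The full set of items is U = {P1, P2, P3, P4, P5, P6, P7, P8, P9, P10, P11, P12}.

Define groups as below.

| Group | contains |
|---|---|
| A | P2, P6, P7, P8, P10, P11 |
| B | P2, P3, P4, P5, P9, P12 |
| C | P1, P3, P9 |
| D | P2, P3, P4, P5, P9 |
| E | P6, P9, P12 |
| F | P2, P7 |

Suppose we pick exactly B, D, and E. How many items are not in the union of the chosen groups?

Union of B, D, E = {P2, P3, P4, P5, P6, P9, P12}.
Not covered: P1, P7, P8, P10, P11 — 5 items.

5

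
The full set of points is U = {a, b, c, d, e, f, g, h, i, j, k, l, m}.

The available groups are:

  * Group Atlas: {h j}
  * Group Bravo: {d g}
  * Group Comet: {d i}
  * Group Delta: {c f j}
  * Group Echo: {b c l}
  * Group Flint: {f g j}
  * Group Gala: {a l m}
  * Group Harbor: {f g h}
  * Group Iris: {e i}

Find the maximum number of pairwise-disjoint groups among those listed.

4

Atlas, Bravo, Gala, Iris are pairwise disjoint (Atlas={h,j}; Bravo={d,g}; Gala={a,l,m}; Iris={e,i}).
Every remaining group overlaps one of these, and no 5 of the listed groups are pairwise disjoint, so 4 is the maximum.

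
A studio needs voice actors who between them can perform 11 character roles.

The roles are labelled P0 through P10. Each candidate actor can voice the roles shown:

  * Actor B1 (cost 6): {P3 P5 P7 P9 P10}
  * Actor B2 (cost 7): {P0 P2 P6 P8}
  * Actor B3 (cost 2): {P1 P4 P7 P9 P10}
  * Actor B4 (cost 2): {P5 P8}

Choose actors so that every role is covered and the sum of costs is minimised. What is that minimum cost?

15

B1, B2, B3 together cover every role (B1 ∪ B2 ∪ B3 = {P0, P1, P2, P3, P4, P5, P6, P7, P8, P9, P10}); total cost 6 + 7 + 2 = 15.
The greedy pick B3, B4, B2, B1 costs 17; no covering selection beats 15.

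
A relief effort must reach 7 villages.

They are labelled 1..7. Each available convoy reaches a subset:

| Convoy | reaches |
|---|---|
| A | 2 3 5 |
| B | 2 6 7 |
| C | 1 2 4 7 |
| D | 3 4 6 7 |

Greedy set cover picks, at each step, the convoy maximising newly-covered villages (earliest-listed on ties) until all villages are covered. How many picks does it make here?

3

Greedy: pick C (covers 4 new) → pick A (covers 2 new) → pick B (covers 1 new). Total picks: 3.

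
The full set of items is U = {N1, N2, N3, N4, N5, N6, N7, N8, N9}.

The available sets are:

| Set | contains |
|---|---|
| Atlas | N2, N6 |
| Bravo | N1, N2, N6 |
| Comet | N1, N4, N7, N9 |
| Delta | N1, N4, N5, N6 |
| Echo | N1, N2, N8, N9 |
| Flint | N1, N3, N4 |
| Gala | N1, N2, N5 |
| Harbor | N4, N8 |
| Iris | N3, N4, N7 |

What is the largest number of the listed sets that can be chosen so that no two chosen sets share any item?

2

Echo, Iris are pairwise disjoint (Echo={N1,N2,N8,N9}; Iris={N3,N4,N7}).
Every remaining set overlaps one of these, and no 3 of the listed sets are pairwise disjoint, so 2 is the maximum.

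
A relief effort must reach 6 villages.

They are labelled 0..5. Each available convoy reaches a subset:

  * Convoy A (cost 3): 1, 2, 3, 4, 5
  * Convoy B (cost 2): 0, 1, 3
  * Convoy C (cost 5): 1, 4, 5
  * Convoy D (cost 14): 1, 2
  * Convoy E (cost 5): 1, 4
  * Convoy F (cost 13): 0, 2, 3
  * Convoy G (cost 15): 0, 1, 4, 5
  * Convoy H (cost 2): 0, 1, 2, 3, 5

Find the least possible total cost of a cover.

5

A, B together cover every village (A ∪ B = {0, 1, 2, 3, 4, 5}); total cost 3 + 2 = 5.
No covering selection has total cost below 5.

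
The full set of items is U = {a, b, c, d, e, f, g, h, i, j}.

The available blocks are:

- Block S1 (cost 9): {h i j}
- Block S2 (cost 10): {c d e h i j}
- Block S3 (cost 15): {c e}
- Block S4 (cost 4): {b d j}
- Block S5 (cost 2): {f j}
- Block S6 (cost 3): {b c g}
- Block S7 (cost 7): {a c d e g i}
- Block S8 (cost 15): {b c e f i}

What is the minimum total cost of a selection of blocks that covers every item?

21

S1, S5, S6, S7 together cover every item (S1 ∪ S5 ∪ S6 ∪ S7 = {a, b, c, d, e, f, g, h, i, j}); total cost 9 + 2 + 3 + 7 = 21.
No covering selection has total cost below 21.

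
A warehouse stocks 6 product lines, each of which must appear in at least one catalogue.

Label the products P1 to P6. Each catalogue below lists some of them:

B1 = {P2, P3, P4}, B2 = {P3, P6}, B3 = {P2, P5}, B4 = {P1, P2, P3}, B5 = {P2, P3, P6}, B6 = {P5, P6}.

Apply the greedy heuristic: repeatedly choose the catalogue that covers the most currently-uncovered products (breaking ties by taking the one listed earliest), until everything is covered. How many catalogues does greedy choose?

Greedy: pick B1 (covers 3 new) → pick B6 (covers 2 new) → pick B4 (covers 1 new). Total picks: 3.

3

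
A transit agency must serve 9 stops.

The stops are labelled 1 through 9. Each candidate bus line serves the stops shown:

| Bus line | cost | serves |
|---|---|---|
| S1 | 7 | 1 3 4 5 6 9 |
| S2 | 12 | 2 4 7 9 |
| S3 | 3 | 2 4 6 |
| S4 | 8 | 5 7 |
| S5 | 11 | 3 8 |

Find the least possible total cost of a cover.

S1, S3, S4, S5 together cover every stop (S1 ∪ S3 ∪ S4 ∪ S5 = {1, 2, 3, 4, 5, 6, 7, 8, 9}); total cost 7 + 3 + 8 + 11 = 29.
No covering selection has total cost below 29.

29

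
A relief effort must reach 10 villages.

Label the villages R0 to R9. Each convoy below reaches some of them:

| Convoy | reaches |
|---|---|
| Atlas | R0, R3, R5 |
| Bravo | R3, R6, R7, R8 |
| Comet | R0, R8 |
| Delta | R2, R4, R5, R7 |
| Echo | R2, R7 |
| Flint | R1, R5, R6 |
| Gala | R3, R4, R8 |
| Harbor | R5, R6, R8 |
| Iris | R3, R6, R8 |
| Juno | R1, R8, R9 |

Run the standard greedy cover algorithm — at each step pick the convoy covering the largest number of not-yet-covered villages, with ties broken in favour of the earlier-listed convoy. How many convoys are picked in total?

4

Greedy: pick Bravo (covers 4 new) → pick Delta (covers 3 new) → pick Juno (covers 2 new) → pick Atlas (covers 1 new). Total picks: 4.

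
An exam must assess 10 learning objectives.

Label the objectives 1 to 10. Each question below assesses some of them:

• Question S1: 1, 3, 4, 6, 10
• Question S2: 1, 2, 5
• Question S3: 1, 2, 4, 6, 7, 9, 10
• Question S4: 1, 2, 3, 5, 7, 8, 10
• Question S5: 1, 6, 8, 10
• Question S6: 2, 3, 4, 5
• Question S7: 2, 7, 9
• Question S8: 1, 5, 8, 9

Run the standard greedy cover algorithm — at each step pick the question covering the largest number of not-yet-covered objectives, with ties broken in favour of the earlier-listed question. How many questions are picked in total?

2

Greedy: pick S3 (covers 7 new) → pick S4 (covers 3 new). Total picks: 2.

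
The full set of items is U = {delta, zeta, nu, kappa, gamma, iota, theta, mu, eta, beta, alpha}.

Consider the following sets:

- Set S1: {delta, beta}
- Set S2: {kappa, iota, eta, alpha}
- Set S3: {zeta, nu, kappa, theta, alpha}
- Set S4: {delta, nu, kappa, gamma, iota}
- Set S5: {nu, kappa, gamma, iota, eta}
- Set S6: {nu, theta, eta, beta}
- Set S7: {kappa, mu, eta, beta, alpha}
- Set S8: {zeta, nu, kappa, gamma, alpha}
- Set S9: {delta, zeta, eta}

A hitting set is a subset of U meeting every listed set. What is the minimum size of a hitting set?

The 3 items {delta, nu, alpha} hit every set.
No choice of 2 items meets every set, so 3 is the minimum.

3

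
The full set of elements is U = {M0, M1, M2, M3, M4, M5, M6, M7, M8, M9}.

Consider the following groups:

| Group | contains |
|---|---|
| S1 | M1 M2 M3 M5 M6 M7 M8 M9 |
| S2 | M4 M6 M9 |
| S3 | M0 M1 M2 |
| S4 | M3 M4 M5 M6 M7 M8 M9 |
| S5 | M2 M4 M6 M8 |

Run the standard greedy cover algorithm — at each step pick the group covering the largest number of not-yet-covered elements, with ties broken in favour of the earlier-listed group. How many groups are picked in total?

Greedy: pick S1 (covers 8 new) → pick S2 (covers 1 new) → pick S3 (covers 1 new). Total picks: 3.
(The true minimum cover uses only 2 groups, so greedy is not optimal here.)

3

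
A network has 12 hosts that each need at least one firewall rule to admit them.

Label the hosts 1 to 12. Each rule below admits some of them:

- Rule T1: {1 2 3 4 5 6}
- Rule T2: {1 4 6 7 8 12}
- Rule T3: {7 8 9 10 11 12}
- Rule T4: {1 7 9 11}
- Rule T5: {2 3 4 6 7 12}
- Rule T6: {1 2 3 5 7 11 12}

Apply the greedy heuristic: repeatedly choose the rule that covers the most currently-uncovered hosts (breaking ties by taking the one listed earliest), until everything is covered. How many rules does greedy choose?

3

Greedy: pick T6 (covers 7 new) → pick T2 (covers 3 new) → pick T3 (covers 2 new). Total picks: 3.
(The true minimum cover uses only 2 rules, so greedy is not optimal here.)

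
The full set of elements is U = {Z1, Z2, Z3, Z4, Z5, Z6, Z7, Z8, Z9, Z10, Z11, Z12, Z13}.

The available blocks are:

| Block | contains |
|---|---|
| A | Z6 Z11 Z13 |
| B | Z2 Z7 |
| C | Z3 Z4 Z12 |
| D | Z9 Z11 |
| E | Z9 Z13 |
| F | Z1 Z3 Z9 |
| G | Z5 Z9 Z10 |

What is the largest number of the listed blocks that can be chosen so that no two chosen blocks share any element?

4

A, B, C, G are pairwise disjoint (A={Z6,Z11,Z13}; B={Z2,Z7}; C={Z3,Z4,Z12}; G={Z5,Z9,Z10}).
Every remaining block overlaps one of these, and no 5 of the listed blocks are pairwise disjoint, so 4 is the maximum.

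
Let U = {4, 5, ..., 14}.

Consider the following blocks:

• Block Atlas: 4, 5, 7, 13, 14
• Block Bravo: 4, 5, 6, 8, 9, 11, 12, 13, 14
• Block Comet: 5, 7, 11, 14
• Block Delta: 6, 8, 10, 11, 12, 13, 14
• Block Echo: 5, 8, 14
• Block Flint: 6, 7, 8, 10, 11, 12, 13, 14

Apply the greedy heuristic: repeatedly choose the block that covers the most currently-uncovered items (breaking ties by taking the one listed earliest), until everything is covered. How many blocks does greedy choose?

2

Greedy: pick Bravo (covers 9 new) → pick Flint (covers 2 new). Total picks: 2.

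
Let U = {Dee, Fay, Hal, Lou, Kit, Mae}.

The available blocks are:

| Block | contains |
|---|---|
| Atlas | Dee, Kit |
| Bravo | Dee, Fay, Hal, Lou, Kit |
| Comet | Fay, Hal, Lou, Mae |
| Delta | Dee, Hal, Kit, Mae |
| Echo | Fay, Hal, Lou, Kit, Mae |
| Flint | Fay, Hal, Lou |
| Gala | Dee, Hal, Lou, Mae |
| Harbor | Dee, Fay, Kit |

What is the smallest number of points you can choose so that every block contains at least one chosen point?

Take H = {Hal, Kit}. Each listed block contains at least one of these, so H is a hitting set of size 2.
The blocks Atlas, Flint are pairwise disjoint, so any hitting set needs a separate point for each — at least 2. Hence 2 is optimal.

2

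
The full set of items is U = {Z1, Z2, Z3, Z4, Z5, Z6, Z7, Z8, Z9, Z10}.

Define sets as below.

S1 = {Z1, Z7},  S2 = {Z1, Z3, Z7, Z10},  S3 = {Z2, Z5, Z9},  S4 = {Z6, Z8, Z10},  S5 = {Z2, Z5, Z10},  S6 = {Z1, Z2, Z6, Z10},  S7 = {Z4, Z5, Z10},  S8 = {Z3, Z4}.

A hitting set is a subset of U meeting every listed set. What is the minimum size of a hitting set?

The 4 items {Z2, Z3, Z7, Z10} hit every set.
The sets S1, S3, S4, S8 are pairwise disjoint, so any hitting set needs a separate item for each — at least 4. Hence 4 is optimal.

4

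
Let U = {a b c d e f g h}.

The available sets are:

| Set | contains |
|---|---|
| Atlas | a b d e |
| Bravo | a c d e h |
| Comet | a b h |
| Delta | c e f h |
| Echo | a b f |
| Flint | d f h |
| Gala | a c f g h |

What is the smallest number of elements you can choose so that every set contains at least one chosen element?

2

Take T = {a, h}. Each listed set contains at least one of these, so T is a hitting set of size 2.
No single element lies in every set, so at least 2 are needed and 2 is optimal.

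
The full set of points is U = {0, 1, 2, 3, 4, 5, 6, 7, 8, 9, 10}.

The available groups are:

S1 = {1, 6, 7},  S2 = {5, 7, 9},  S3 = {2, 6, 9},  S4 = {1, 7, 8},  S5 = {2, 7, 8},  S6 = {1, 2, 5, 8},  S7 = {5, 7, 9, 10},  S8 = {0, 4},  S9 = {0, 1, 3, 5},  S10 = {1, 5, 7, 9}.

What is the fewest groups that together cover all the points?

Take {S3, S4, S7, S8, S9}. Their union is {0, 1, 2, 3, 4, 5, 6, 7, 8, 9, 10}, which is all 11 points.
No 4 of the 10 groups cover everything (all 210 combinations miss at least one point), so 5 is optimal.

5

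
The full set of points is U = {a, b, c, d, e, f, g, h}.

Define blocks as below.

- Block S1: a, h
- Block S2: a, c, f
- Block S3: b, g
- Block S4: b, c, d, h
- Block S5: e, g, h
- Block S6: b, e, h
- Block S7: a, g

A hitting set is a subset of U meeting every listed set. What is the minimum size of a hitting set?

Take T = {f, g, h}. Each listed block contains at least one of these, so T is a hitting set of size 3.
No choice of 2 points meets every block, so 3 is the minimum.

3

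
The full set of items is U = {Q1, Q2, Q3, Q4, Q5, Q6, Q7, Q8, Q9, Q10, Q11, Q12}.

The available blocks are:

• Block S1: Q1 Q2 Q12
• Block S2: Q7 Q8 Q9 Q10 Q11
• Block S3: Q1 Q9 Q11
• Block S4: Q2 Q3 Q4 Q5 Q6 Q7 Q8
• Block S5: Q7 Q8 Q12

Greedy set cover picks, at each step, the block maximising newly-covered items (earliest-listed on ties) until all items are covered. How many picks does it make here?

3

Greedy: pick S4 (covers 7 new) → pick S2 (covers 3 new) → pick S1 (covers 2 new). Total picks: 3.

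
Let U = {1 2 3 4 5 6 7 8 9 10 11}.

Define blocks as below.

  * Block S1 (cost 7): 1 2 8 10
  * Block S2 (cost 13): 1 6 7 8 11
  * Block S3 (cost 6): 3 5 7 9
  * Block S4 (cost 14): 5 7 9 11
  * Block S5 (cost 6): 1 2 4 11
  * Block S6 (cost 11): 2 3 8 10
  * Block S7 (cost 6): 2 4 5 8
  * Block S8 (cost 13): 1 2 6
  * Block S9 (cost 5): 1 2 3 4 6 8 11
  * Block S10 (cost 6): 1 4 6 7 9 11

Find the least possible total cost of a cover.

S1, S3, S9 together cover every element (S1 ∪ S3 ∪ S9 = {1, 2, 3, 4, 5, 6, 7, 8, 9, 10, 11}); total cost 7 + 6 + 5 = 18.
No covering selection has total cost below 18.

18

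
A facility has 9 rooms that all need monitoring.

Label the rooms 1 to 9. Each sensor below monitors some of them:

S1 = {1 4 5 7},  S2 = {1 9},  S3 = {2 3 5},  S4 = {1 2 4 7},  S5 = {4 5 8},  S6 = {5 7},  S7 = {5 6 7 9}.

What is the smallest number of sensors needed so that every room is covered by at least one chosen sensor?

4

S3 and S4 and S5 and S7 together: S3 ∪ S4 ∪ S5 ∪ S7 = {1, 2, 3, 4, 5, 6, 7, 8, 9} — every room is covered.
No 3 of the 7 sensors cover everything (all 35 combinations miss at least one room), so 4 is optimal.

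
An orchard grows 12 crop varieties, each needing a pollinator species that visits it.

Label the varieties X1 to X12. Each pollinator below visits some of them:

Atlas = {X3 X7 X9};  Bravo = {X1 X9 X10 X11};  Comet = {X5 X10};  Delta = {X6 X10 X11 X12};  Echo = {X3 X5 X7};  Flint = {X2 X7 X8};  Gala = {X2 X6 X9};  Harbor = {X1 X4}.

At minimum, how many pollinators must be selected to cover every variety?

Take {Bravo, Delta, Echo, Flint, Harbor}. Their union is {X1, X2, X3, X4, X5, X6, X7, X8, X9, X10, X11, X12}, which is all 12 varieties.
No 4 of the 8 pollinators cover everything (all 70 combinations miss at least one variety), so 5 is optimal.

5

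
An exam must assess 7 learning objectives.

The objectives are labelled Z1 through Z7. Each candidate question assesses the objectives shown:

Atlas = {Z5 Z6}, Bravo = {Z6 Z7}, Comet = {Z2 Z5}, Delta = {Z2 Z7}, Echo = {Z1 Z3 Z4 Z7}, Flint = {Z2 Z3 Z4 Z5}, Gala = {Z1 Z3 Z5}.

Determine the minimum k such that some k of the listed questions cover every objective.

Atlas and Delta and Echo together: Atlas ∪ Delta ∪ Echo = {Z1, Z2, Z3, Z4, Z5, Z6, Z7} — every objective is covered.
No 2 of the 7 questions cover everything (all 21 combinations miss at least one objective), so 3 is optimal.

3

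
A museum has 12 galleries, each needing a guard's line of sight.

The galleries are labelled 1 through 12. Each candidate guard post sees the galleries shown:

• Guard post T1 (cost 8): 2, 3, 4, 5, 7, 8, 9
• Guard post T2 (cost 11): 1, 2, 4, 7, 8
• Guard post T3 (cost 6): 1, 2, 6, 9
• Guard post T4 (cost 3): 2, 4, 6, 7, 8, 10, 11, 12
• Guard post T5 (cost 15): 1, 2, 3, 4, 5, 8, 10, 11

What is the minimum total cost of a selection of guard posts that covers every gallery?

T1, T3, T4 together cover every gallery (T1 ∪ T3 ∪ T4 = {1, 2, 3, 4, 5, 6, 7, 8, 9, 10, 11, 12}); total cost 8 + 6 + 3 = 17.
No covering selection has total cost below 17.

17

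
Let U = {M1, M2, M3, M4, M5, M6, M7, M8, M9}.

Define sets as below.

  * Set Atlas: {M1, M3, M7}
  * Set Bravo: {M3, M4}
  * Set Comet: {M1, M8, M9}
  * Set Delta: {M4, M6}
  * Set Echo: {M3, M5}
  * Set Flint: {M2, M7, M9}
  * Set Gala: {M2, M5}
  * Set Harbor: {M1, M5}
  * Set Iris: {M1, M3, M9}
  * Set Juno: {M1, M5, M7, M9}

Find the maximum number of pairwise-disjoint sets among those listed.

Comet, Delta, Gala are pairwise disjoint (Comet={M1,M8,M9}; Delta={M4,M6}; Gala={M2,M5}).
Every remaining set overlaps one of these, and no 4 of the listed sets are pairwise disjoint, so 3 is the maximum.

3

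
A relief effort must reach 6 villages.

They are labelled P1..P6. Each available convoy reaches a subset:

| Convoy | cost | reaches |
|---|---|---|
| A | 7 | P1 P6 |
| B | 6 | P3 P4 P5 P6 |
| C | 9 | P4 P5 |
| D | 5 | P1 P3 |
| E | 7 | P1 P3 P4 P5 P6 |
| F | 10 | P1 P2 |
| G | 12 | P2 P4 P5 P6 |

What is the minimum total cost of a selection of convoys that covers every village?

16

B, F together cover every village (B ∪ F = {P1, P2, P3, P4, P5, P6}); total cost 6 + 10 = 16.
The greedy pick E, F costs 17; no covering selection beats 16.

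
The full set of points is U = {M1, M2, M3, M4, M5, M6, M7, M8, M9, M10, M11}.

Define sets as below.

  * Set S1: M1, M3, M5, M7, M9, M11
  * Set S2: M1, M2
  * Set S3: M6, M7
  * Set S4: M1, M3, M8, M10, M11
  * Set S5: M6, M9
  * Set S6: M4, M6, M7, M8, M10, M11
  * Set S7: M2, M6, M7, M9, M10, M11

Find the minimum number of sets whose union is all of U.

3

S1, S6, and S7 cover everything between them: the union {M1, M2, M3, M4, M5, M6, M7, M8, M9, M10, M11} is all of U.
Only S6 contains M4, so S6 is forced; the remaining 5 points need at least 2 more sets (each remaining set adds at most 4) — so at least 3 sets are needed, and 3 is optimal.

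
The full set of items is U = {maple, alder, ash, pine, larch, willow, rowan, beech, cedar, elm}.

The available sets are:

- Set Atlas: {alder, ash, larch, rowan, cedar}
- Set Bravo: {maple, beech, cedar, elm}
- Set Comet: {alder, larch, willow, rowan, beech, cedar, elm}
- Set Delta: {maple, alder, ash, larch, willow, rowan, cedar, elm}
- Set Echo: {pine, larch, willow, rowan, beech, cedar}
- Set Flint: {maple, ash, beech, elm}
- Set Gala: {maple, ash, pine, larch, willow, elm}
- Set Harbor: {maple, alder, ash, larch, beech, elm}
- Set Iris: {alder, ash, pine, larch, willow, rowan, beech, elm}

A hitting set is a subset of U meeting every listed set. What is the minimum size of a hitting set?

H = {larch, elm} meets every set (each contains at least one member of H), and |H| = 2.
No single item lies in every set, so at least 2 are needed and 2 is optimal.

2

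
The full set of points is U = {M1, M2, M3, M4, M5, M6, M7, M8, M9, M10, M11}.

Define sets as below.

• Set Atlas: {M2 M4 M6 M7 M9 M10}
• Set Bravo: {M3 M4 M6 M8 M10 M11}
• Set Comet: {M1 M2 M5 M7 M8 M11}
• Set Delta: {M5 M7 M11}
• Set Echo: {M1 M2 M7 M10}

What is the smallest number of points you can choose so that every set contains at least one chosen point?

The 2 points {M3, M7} hit every set.
No single point lies in every set, so at least 2 are needed and 2 is optimal.

2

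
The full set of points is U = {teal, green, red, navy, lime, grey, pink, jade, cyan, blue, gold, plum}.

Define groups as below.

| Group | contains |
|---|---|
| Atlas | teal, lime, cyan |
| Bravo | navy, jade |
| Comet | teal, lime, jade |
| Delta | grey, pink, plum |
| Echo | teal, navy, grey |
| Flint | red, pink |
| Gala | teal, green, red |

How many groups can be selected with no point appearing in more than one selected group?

Bravo, Delta, Gala are pairwise disjoint (Bravo={navy,jade}; Delta={grey,pink,plum}; Gala={teal,green,red}).
Every remaining group overlaps one of these, and no 4 of the listed groups are pairwise disjoint, so 3 is the maximum.

3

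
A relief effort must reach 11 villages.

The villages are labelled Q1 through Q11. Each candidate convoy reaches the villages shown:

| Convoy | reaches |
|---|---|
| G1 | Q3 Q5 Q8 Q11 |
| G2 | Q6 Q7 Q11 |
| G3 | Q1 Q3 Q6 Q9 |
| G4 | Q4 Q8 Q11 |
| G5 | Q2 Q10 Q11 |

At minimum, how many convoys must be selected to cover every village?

5

G1 and G2 and G3 and G4 and G5 together: G1 ∪ G2 ∪ G3 ∪ G4 ∪ G5 = {Q1, Q2, Q3, Q4, Q5, Q6, Q7, Q8, Q9, Q10, Q11} — every village is covered.
No 4 of the 5 convoys cover everything (all 5 combinations miss at least one village), so 5 is optimal.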